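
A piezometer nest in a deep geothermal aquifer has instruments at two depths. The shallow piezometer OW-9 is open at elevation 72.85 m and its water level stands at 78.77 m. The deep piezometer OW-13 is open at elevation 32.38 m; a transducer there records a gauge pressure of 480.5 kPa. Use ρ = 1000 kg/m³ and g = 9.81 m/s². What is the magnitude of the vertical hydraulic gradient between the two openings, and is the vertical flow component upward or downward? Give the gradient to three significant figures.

Total head at OW-9: h = 78.77 m (water level in the standpipe).
Pressure head at OW-13: ψ = P/(ρg) = 480.5×1000 / (1000 × 9.81) = 48.98 m.
Total head at OW-13: h = z + ψ = 32.38 + 48.98 = 81.36 m.
Δh = h(OW-9) − h(OW-13) = 78.77 − 81.36 = -2.59 m.
Vertical separation Δz = 72.85 − 32.38 = 40.47 m.
|i_v| = |Δh| / Δz = 2.59 / 40.47 = 0.0640.
Head is higher in the deep piezometer, so vertical flow is upward (discharge condition).

|i_v| ≈ 0.0640; vertical flow is upward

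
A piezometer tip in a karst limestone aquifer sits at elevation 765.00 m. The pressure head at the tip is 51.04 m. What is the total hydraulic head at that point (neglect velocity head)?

h = z + ψ = 765.00 + 51.04 = 816.04 m.

h ≈ 816.04 m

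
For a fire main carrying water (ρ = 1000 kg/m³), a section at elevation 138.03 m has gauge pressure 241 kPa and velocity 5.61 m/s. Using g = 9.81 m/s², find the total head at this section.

Pressure head ψ = P/(ρg) = 241×1000 / (1000 × 9.81) = 24.57 m.
Velocity head = v²/(2g) = 5.61² / (2 × 9.81) = 1.604 m.
h = z + ψ + v²/(2g) = 138.03 + 24.57 + 1.604 = 164.20 m.

h ≈ 164.20 m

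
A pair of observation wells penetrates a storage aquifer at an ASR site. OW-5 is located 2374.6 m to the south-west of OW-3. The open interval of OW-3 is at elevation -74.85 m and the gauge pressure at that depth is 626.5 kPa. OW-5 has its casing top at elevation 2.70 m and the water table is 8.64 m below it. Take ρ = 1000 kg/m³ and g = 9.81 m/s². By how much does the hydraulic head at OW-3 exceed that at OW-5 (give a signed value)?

Pressure head at OW-3: ψ = P/(ρg) = 626.5×1000 / (1000 × 9.81) = 63.86 m.
Total head at OW-3: h = z + ψ = -74.85 + 63.86 = -10.99 m.
Total head at OW-5: h = 2.70 − 8.64 = -5.94 m.
Head difference: h(OW-3) − h(OW-5) = -10.99 − (-5.94) = -5.05 m.

Δh ≈ -5.05 m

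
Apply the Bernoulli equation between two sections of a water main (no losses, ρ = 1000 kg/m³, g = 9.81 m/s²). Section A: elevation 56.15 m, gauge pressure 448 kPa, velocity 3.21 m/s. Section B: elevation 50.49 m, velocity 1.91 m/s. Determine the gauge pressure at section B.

Pressure head at A: ψ₁ = P₁/(ρg) = 448×1000 / (1000 × 9.81) = 45.67 m.
Velocity heads: v₁²/2g = 3.21²/19.62 = 0.525 m; v₂²/2g = 1.91²/19.62 = 0.186 m.
Total head H = z₁ + ψ₁ + v₁²/2g = 56.15 + 45.67 + 0.525 = 102.34 m.
ψ₂ = H − z₂ − v₂²/2g = 102.34 − 50.49 − 0.186 = 51.66 m.
P₂ = ρgψ₂ = 1000 × 9.81 × 51.66 ≈ 507 kPa.

P₂ ≈ 507 kPa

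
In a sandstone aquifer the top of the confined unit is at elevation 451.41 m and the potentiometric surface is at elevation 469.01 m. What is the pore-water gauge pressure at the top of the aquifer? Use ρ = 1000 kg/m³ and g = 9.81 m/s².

P ≈ 173 kPa

Pressure head at the aquifer top: ψ = h − z = 469.01 − 451.41 = 17.60 m.
P = ρgψ = 1000 × 9.81 × 17.60 = 172656 Pa ≈ 173 kPa.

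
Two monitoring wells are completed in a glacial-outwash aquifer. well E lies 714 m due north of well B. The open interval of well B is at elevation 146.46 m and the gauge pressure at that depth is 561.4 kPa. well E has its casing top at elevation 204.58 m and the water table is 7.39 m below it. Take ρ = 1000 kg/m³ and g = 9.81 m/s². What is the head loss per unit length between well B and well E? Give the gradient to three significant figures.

i ≈ 0.00910 m/m

Pressure head at well B: ψ = P/(ρg) = 561.4×1000 / (1000 × 9.81) = 57.23 m.
Total head at well B: h = z + ψ = 146.46 + 57.23 = 203.69 m.
Total head at well E: h = 204.58 − 7.39 = 197.19 m.
Head difference: h(well B) − h(well E) = 203.69 − 197.19 = 6.50 m.
Hydraulic gradient: i = |Δh| / L = 6.50 / 714 = 0.00910.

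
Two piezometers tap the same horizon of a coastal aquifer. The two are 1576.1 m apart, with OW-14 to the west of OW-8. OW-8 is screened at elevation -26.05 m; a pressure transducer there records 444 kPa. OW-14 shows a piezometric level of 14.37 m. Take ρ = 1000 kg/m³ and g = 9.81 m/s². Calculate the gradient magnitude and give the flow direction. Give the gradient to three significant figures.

i ≈ 0.00307; groundwater flows toward the west

Pressure head at OW-8: ψ = P/(ρg) = 444×1000 / (1000 × 9.81) = 45.26 m.
Total head at OW-8: h = z + ψ = -26.05 + 45.26 = 19.21 m.
Total head at OW-14: h = 14.37 m (water level in the piezometer is the total head).
Head difference: h(OW-8) − h(OW-14) = 19.21 − 14.37 = 4.84 m.
Hydraulic gradient: i = |Δh| / L = 4.84 / 1576.1 = 0.00307.
Flow is from higher to lower head: from OW-8 toward OW-14, i.e. toward the west.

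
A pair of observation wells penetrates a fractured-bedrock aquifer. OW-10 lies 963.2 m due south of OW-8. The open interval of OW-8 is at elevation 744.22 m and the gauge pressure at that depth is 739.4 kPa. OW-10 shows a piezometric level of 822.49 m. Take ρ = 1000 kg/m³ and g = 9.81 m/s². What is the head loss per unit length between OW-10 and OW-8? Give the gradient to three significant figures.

Pressure head at OW-8: ψ = P/(ρg) = 739.4×1000 / (1000 × 9.81) = 75.37 m.
Total head at OW-8: h = z + ψ = 744.22 + 75.37 = 819.59 m.
Total head at OW-10: h = 822.49 m (water level in the piezometer is the total head).
Head difference: h(OW-8) − h(OW-10) = 819.59 − 822.49 = -2.90 m.
Hydraulic gradient: i = |Δh| / L = 2.90 / 963.2 = 0.00301.

i ≈ 0.00301 m/m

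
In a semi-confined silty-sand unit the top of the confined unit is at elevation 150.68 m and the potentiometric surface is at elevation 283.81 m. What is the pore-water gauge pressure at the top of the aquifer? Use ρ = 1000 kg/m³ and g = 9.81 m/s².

Pressure head at the aquifer top: ψ = h − z = 283.81 − 150.68 = 133.13 m.
P = ρgψ = 1000 × 9.81 × 133.13 = 1306005 Pa ≈ 1310 kPa.

P ≈ 1310 kPa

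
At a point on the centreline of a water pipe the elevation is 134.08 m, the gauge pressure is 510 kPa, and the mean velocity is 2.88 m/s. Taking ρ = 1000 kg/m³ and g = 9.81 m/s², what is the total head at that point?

Pressure head ψ = P/(ρg) = 510×1000 / (1000 × 9.81) = 51.99 m.
Velocity head = v²/(2g) = 2.88² / (2 × 9.81) = 0.423 m.
h = z + ψ + v²/(2g) = 134.08 + 51.99 + 0.423 = 186.49 m.

h ≈ 186.49 m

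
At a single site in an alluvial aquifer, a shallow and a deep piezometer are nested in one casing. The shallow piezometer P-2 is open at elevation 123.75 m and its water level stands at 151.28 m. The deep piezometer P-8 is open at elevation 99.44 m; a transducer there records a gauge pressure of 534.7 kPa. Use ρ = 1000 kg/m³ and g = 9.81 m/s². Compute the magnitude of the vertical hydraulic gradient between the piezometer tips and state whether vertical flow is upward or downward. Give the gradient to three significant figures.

Total head at P-2: h = 151.28 m (water level in the standpipe).
Pressure head at P-8: ψ = P/(ρg) = 534.7×1000 / (1000 × 9.81) = 54.51 m.
Total head at P-8: h = z + ψ = 99.44 + 54.51 = 153.95 m.
Δh = h(P-2) − h(P-8) = 151.28 − 153.95 = -2.67 m.
Vertical separation Δz = 123.75 − 99.44 = 24.31 m.
|i_v| = |Δh| / Δz = 2.67 / 24.31 = 0.110.
Head is higher in the deep piezometer, so vertical flow is upward (discharge condition).

|i_v| ≈ 0.110; vertical flow is upward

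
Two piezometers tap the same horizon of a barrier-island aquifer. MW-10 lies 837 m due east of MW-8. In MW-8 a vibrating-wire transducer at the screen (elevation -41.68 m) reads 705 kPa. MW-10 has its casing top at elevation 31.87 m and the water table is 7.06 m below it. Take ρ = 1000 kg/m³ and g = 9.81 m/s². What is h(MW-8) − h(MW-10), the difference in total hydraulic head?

Δh ≈ 5.38 m

Pressure head at MW-8: ψ = P/(ρg) = 705×1000 / (1000 × 9.81) = 71.87 m.
Total head at MW-8: h = z + ψ = -41.68 + 71.87 = 30.19 m.
Total head at MW-10: h = 31.87 − 7.06 = 24.81 m.
Head difference: h(MW-8) − h(MW-10) = 30.19 − 24.81 = 5.38 m.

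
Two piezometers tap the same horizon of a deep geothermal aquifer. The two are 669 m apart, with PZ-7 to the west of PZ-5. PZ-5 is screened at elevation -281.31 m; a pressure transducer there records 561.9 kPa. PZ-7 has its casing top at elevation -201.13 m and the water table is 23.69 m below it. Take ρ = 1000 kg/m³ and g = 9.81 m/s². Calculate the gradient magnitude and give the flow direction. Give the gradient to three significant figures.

Pressure head at PZ-5: ψ = P/(ρg) = 561.9×1000 / (1000 × 9.81) = 57.28 m.
Total head at PZ-5: h = z + ψ = -281.31 + 57.28 = -224.03 m.
Total head at PZ-7: h = -201.13 − 23.69 = -224.82 m.
Head difference: h(PZ-5) − h(PZ-7) = -224.03 − (-224.82) = 0.79 m.
Hydraulic gradient: i = |Δh| / L = 0.79 / 669 = 0.00118.
Flow is from higher to lower head: from PZ-5 toward PZ-7, i.e. toward the west.

i ≈ 0.00118; groundwater flows toward the west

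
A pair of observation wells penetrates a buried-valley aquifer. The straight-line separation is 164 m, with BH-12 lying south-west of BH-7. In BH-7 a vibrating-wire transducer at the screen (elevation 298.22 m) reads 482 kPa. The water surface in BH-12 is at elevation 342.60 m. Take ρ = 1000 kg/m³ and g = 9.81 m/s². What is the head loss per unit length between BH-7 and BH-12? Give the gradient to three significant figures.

Pressure head at BH-7: ψ = P/(ρg) = 482×1000 / (1000 × 9.81) = 49.13 m.
Total head at BH-7: h = z + ψ = 298.22 + 49.13 = 347.35 m.
Total head at BH-12: h = 342.60 m (water level in the piezometer is the total head).
Head difference: h(BH-7) − h(BH-12) = 347.35 − 342.60 = 4.75 m.
Hydraulic gradient: i = |Δh| / L = 4.75 / 164 = 0.0290.

i ≈ 0.0290 m/m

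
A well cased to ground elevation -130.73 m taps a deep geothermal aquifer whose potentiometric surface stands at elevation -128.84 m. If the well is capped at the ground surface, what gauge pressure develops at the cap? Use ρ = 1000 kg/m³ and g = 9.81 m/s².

Head above the cap: Δh = -128.84 − (-130.73) = 1.89 m.
P = ρgΔh = 1000 × 9.81 × 1.89 = 18541 Pa ≈ 18.5 kPa.

P ≈ 18.5 kPa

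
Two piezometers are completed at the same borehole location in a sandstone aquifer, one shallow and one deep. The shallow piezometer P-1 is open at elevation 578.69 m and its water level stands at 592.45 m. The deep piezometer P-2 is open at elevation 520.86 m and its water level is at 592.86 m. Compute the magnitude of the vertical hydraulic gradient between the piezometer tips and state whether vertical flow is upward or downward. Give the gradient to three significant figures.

Total head at P-1: h = 592.45 m (water level in the standpipe).
Total head at P-2: h = 592.86 m.
Δh = h(P-1) − h(P-2) = 592.45 − 592.86 = -0.41 m.
Vertical separation Δz = 578.69 − 520.86 = 57.83 m.
|i_v| = |Δh| / Δz = 0.41 / 57.83 = 0.00709.
Head is higher in the deep piezometer, so vertical flow is upward (discharge condition).

|i_v| ≈ 0.00709; vertical flow is upward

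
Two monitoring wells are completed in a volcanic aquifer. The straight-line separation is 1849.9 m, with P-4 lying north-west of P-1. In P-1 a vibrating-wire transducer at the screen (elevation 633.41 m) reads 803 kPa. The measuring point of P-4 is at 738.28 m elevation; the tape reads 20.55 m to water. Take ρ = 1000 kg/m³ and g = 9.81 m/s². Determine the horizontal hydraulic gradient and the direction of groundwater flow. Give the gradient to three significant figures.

Pressure head at P-1: ψ = P/(ρg) = 803×1000 / (1000 × 9.81) = 81.86 m.
Total head at P-1: h = z + ψ = 633.41 + 81.86 = 715.27 m.
Total head at P-4: h = 738.28 − 20.55 = 717.73 m.
Head difference: h(P-1) − h(P-4) = 715.27 − 717.73 = -2.46 m.
Hydraulic gradient: i = |Δh| / L = 2.46 / 1849.9 = 0.00133.
Flow is from higher to lower head: from P-4 toward P-1, i.e. toward the south-east.

i ≈ 0.00133; groundwater flows toward the south-east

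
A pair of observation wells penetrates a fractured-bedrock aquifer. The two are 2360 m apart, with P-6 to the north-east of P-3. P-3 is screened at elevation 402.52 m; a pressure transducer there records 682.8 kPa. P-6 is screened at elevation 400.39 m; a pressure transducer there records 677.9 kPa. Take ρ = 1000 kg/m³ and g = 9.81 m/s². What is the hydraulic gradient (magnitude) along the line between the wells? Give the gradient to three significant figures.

i ≈ 0.00111

Pressure head at P-3: ψ = P/(ρg) = 682.8×1000 / (1000 × 9.81) = 69.60 m.
Total head at P-3: h = z + ψ = 402.52 + 69.60 = 472.12 m.
Pressure head at P-6: ψ = P/(ρg) = 677.9×1000 / (1000 × 9.81) = 69.10 m.
Total head at P-6: h = z + ψ = 400.39 + 69.10 = 469.49 m.
Head difference: h(P-3) − h(P-6) = 472.12 − 469.49 = 2.63 m.
Hydraulic gradient: i = |Δh| / L = 2.63 / 2360 = 0.00111.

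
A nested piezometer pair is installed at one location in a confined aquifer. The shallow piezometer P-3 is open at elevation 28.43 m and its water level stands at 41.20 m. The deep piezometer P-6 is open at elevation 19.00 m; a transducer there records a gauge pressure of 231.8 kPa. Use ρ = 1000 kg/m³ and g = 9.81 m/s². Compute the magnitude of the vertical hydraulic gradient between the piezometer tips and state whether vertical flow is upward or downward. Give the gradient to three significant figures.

|i_v| ≈ 0.152; vertical flow is upward

Total head at P-3: h = 41.20 m (water level in the standpipe).
Pressure head at P-6: ψ = P/(ρg) = 231.8×1000 / (1000 × 9.81) = 23.63 m.
Total head at P-6: h = z + ψ = 19.00 + 23.63 = 42.63 m.
Δh = h(P-3) − h(P-6) = 41.20 − 42.63 = -1.43 m.
Vertical separation Δz = 28.43 − 19.00 = 9.43 m.
|i_v| = |Δh| / Δz = 1.43 / 9.43 = 0.152.
Head is higher in the deep piezometer, so vertical flow is upward (discharge condition).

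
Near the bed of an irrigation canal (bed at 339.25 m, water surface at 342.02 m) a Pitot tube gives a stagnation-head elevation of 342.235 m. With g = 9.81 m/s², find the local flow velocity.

Near the bed, under hydrostatic conditions, the piezometric head (z + ψ) equals the free-surface elevation, 342.02 m.
Velocity head = total − piezometric = 342.235 − 342.02 = 0.215 m.
v = √(2g·h_v) = √(2 × 9.81 × 0.215) = 2.05 m/s.

v ≈ 2.05 m/s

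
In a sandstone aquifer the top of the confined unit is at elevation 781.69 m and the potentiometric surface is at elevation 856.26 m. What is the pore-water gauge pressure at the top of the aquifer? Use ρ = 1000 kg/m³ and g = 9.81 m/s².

Pressure head at the aquifer top: ψ = h − z = 856.26 − 781.69 = 74.57 m.
P = ρgψ = 1000 × 9.81 × 74.57 = 731532 Pa ≈ 732 kPa.

P ≈ 732 kPa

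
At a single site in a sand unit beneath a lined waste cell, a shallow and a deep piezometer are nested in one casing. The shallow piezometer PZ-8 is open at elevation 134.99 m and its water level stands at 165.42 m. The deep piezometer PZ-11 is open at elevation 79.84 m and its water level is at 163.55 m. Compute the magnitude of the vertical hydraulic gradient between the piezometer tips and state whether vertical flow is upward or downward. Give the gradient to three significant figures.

|i_v| ≈ 0.0339; vertical flow is downward

Total head at PZ-8: h = 165.42 m (water level in the standpipe).
Total head at PZ-11: h = 163.55 m.
Δh = h(PZ-8) − h(PZ-11) = 165.42 − 163.55 = 1.87 m.
Vertical separation Δz = 134.99 − 79.84 = 55.15 m.
|i_v| = |Δh| / Δz = 1.87 / 55.15 = 0.0339.
Head is higher in the shallow piezometer, so vertical flow is downward (recharge condition).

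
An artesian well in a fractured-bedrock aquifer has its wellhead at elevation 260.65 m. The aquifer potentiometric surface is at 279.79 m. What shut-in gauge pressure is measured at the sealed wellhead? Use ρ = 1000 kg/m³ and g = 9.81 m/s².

P ≈ 188 kPa

Head above the cap: Δh = 279.79 − 260.65 = 19.14 m.
P = ρgΔh = 1000 × 9.81 × 19.14 = 187763 Pa ≈ 188 kPa.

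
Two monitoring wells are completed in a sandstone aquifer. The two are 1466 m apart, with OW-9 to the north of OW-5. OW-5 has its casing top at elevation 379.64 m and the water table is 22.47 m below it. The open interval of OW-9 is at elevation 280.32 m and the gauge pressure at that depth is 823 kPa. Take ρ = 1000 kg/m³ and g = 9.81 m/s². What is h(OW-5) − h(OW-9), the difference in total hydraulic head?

Total head at OW-5: h = 379.64 − 22.47 = 357.17 m.
Pressure head at OW-9: ψ = P/(ρg) = 823×1000 / (1000 × 9.81) = 83.89 m.
Total head at OW-9: h = z + ψ = 280.32 + 83.89 = 364.21 m.
Head difference: h(OW-5) − h(OW-9) = 357.17 − 364.21 = -7.04 m.

Δh ≈ -7.04 m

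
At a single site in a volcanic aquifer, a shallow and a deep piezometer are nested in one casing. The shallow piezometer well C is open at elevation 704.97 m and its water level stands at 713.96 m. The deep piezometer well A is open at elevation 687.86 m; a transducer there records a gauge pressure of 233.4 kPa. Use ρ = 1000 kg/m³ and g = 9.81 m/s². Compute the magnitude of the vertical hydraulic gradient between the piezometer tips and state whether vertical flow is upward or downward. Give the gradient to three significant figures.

Total head at well C: h = 713.96 m (water level in the standpipe).
Pressure head at well A: ψ = P/(ρg) = 233.4×1000 / (1000 × 9.81) = 23.79 m.
Total head at well A: h = z + ψ = 687.86 + 23.79 = 711.65 m.
Δh = h(well C) − h(well A) = 713.96 − 711.65 = 2.31 m.
Vertical separation Δz = 704.97 − 687.86 = 17.11 m.
|i_v| = |Δh| / Δz = 2.31 / 17.11 = 0.135.
Head is higher in the shallow piezometer, so vertical flow is downward (recharge condition).

|i_v| ≈ 0.135; vertical flow is downward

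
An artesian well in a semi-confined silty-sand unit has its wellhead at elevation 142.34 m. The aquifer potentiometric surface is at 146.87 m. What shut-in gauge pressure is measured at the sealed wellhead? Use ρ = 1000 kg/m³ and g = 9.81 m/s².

P ≈ 44.4 kPa

Head above the cap: Δh = 146.87 − 142.34 = 4.53 m.
P = ρgΔh = 1000 × 9.81 × 4.53 = 44439 Pa ≈ 44.4 kPa.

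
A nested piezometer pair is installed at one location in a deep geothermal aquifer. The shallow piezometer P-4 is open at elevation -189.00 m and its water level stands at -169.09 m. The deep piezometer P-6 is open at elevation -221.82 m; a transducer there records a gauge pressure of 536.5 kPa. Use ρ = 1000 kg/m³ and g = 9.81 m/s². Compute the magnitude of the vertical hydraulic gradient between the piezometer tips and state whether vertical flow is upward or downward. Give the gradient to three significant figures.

Total head at P-4: h = -169.09 m (water level in the standpipe).
Pressure head at P-6: ψ = P/(ρg) = 536.5×1000 / (1000 × 9.81) = 54.69 m.
Total head at P-6: h = z + ψ = -221.82 + 54.69 = -167.13 m.
Δh = h(P-4) − h(P-6) = -169.09 − (-167.13) = -1.96 m.
Vertical separation Δz = -189.00 − (-221.82) = 32.82 m.
|i_v| = |Δh| / Δz = 1.96 / 32.82 = 0.0597.
Head is higher in the deep piezometer, so vertical flow is upward (discharge condition).

|i_v| ≈ 0.0597; vertical flow is upward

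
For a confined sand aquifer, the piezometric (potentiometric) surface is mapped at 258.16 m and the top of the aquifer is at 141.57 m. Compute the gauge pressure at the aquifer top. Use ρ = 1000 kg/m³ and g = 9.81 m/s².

Pressure head at the aquifer top: ψ = h − z = 258.16 − 141.57 = 116.59 m.
P = ρgψ = 1000 × 9.81 × 116.59 = 1143748 Pa ≈ 1140 kPa.

P ≈ 1140 kPa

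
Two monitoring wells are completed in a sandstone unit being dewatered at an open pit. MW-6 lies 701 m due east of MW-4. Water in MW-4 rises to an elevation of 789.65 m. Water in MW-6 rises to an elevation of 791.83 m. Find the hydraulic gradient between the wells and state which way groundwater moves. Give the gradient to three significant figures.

i ≈ 0.00311; groundwater flows toward the west

Total head at MW-4: h = 789.65 m (water level in the piezometer is the total head).
Total head at MW-6: h = 791.83 m (water level in the piezometer is the total head).
Head difference: h(MW-4) − h(MW-6) = 789.65 − 791.83 = -2.18 m.
Hydraulic gradient: i = |Δh| / L = 2.18 / 701 = 0.00311.
Flow is from higher to lower head: from MW-6 toward MW-4, i.e. toward the west.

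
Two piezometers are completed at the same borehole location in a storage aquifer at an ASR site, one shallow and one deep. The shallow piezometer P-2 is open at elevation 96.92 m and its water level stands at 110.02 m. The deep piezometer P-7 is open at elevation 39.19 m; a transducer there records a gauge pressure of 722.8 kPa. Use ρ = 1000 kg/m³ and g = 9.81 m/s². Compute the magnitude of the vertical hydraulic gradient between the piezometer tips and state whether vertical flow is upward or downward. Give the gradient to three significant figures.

Total head at P-2: h = 110.02 m (water level in the standpipe).
Pressure head at P-7: ψ = P/(ρg) = 722.8×1000 / (1000 × 9.81) = 73.68 m.
Total head at P-7: h = z + ψ = 39.19 + 73.68 = 112.87 m.
Δh = h(P-2) − h(P-7) = 110.02 − 112.87 = -2.85 m.
Vertical separation Δz = 96.92 − 39.19 = 57.73 m.
|i_v| = |Δh| / Δz = 2.85 / 57.73 = 0.0494.
Head is higher in the deep piezometer, so vertical flow is upward (discharge condition).

|i_v| ≈ 0.0494; vertical flow is upward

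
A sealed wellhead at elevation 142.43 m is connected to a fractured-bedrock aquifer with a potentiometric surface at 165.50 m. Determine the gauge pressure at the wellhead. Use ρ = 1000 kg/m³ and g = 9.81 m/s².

P ≈ 226 kPa

Head above the cap: Δh = 165.50 − 142.43 = 23.07 m.
P = ρgΔh = 1000 × 9.81 × 23.07 = 226317 Pa ≈ 226 kPa.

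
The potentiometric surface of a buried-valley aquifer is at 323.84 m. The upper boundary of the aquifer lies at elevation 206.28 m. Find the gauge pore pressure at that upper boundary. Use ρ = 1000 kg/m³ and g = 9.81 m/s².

Pressure head at the aquifer top: ψ = h − z = 323.84 − 206.28 = 117.56 m.
P = ρgψ = 1000 × 9.81 × 117.56 = 1153264 Pa ≈ 1150 kPa.

P ≈ 1150 kPa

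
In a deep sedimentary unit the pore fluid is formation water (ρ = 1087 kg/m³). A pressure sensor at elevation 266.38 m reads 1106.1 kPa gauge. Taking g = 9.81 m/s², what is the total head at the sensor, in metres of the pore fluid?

h ≈ 370.11 m

ψ = P/(ρg) = 1106.1×1000 / (1087 × 9.81) = 103.73 m.
h = z + ψ = 266.38 + 103.73 = 370.11 m.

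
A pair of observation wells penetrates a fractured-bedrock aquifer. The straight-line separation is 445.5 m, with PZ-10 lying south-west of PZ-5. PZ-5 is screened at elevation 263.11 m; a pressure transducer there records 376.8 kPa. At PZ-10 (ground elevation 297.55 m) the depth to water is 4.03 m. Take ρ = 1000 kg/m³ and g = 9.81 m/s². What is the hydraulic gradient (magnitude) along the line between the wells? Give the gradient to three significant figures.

Pressure head at PZ-5: ψ = P/(ρg) = 376.8×1000 / (1000 × 9.81) = 38.41 m.
Total head at PZ-5: h = z + ψ = 263.11 + 38.41 = 301.52 m.
Total head at PZ-10: h = 297.55 − 4.03 = 293.52 m.
Head difference: h(PZ-5) − h(PZ-10) = 301.52 − 293.52 = 8.00 m.
Hydraulic gradient: i = |Δh| / L = 8.00 / 445.5 = 0.0180.

i ≈ 0.0180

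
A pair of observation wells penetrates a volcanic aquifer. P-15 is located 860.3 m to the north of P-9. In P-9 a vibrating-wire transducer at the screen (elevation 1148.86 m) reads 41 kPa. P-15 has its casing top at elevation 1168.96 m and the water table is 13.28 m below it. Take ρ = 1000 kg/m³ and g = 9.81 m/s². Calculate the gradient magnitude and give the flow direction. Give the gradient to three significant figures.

i ≈ 0.00307; groundwater flows toward the south

Pressure head at P-9: ψ = P/(ρg) = 41×1000 / (1000 × 9.81) = 4.18 m.
Total head at P-9: h = z + ψ = 1148.86 + 4.18 = 1153.04 m.
Total head at P-15: h = 1168.96 − 13.28 = 1155.68 m.
Head difference: h(P-9) − h(P-15) = 1153.04 − 1155.68 = -2.64 m.
Hydraulic gradient: i = |Δh| / L = 2.64 / 860.3 = 0.00307.
Flow is from higher to lower head: from P-15 toward P-9, i.e. toward the south.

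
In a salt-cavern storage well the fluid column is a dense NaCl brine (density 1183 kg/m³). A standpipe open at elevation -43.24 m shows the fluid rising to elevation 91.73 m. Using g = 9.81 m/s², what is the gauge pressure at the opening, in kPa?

P ≈ 1570 kPa

Pressure head ψ = h − z = 91.73 − (-43.24) = 134.97 m.
P = ρgψ = 1183 × 9.81 × 134.97 = 1566358 Pa ≈ 1570 kPa.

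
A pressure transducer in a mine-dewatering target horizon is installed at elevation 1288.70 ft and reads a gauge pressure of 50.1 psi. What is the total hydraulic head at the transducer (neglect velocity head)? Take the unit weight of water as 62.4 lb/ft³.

ψ = 144·P/γ = 144 × 50.1 / 62.4 = 115.62 ft.
h = z + ψ = 1288.70 + 115.62 = 1404.32 ft.

h ≈ 1404.32 ft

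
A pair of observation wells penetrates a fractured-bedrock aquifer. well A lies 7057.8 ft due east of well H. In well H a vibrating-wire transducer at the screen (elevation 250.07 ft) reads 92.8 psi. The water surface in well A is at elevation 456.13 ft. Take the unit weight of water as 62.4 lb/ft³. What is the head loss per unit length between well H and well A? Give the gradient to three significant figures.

Pressure head at well H: ψ = 144·P/γ = 144 × 92.8 / 62.4 = 214.15 ft.
Total head at well H: h = z + ψ = 250.07 + 214.15 = 464.22 ft.
Total head at well A: h = 456.13 ft (water level in the piezometer is the total head).
Head difference: h(well H) − h(well A) = 464.22 − 456.13 = 8.09 ft.
Hydraulic gradient: i = |Δh| / L = 8.09 / 7057.8 = 0.00115.

i ≈ 0.00115 ft/ft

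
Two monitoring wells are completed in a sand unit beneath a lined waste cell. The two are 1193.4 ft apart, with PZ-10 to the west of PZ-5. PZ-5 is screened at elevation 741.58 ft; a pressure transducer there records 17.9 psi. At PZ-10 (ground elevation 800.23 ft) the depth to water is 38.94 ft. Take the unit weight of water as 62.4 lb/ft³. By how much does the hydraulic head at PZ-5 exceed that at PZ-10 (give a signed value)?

Pressure head at PZ-5: ψ = 144·P/γ = 144 × 17.9 / 62.4 = 41.31 ft.
Total head at PZ-5: h = z + ψ = 741.58 + 41.31 = 782.89 ft.
Total head at PZ-10: h = 800.23 − 38.94 = 761.29 ft.
Head difference: h(PZ-5) − h(PZ-10) = 782.89 − 761.29 = 21.60 ft.

Δh ≈ 21.60 ft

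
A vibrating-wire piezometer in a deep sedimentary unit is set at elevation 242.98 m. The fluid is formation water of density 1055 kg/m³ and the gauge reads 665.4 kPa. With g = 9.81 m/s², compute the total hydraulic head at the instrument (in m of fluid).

ψ = P/(ρg) = 665.4×1000 / (1055 × 9.81) = 64.29 m.
h = z + ψ = 242.98 + 64.29 = 307.27 m.

h ≈ 307.27 m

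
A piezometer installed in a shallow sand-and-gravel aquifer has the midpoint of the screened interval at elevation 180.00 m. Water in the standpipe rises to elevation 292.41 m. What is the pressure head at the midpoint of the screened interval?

ψ ≈ 112.41 m

Total head h = 292.41 m (the water-surface elevation in the piezometer).
Pressure head ψ = h − z = 292.41 − 180.00 = 112.41 m.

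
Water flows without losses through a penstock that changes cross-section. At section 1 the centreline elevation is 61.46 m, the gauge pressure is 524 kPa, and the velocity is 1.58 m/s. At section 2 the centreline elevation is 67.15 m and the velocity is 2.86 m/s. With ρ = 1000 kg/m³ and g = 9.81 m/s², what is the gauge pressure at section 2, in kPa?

Pressure head at 1: ψ₁ = P₁/(ρg) = 524×1000 / (1000 × 9.81) = 53.41 m.
Velocity heads: v₁²/2g = 1.58²/19.62 = 0.127 m; v₂²/2g = 2.86²/19.62 = 0.417 m.
Total head H = z₁ + ψ₁ + v₁²/2g = 61.46 + 53.41 + 0.127 = 115.00 m.
ψ₂ = H − z₂ − v₂²/2g = 115.00 − 67.15 − 0.417 = 47.43 m.
P₂ = ρgψ₂ = 1000 × 9.81 × 47.43 ≈ 465 kPa.

P₂ ≈ 465 kPa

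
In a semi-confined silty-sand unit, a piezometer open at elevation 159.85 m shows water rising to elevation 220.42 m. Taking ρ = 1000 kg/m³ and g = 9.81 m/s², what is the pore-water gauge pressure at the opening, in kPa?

P ≈ 594 kPa

Pressure head ψ = h − z = 220.42 − 159.85 = 60.57 m.
P = ρgψ = 1000 × 9.81 × 60.57 = 594192 Pa ≈ 594 kPa.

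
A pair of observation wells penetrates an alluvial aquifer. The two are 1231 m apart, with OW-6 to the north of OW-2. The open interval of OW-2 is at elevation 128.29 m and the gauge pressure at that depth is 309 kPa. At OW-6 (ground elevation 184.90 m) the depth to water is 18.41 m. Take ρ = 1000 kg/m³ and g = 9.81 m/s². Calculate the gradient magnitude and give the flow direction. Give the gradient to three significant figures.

Pressure head at OW-2: ψ = P/(ρg) = 309×1000 / (1000 × 9.81) = 31.50 m.
Total head at OW-2: h = z + ψ = 128.29 + 31.50 = 159.79 m.
Total head at OW-6: h = 184.90 − 18.41 = 166.49 m.
Head difference: h(OW-2) − h(OW-6) = 159.79 − 166.49 = -6.70 m.
Hydraulic gradient: i = |Δh| / L = 6.70 / 1231 = 0.00544.
Flow is from higher to lower head: from OW-6 toward OW-2, i.e. toward the south.

i ≈ 0.00544; groundwater flows toward the south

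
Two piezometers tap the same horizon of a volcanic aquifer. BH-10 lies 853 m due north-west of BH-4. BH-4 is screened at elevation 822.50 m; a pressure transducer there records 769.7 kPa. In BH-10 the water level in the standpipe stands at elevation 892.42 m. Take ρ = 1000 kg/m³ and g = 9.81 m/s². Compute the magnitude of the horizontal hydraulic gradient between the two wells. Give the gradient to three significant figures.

Pressure head at BH-4: ψ = P/(ρg) = 769.7×1000 / (1000 × 9.81) = 78.46 m.
Total head at BH-4: h = z + ψ = 822.50 + 78.46 = 900.96 m.
Total head at BH-10: h = 892.42 m (water level in the piezometer is the total head).
Head difference: h(BH-4) − h(BH-10) = 900.96 − 892.42 = 8.54 m.
Hydraulic gradient: i = |Δh| / L = 8.54 / 853 = 0.0100.

i ≈ 0.0100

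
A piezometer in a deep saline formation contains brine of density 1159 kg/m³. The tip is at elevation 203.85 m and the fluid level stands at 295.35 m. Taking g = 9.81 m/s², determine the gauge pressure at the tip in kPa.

P ≈ 1040 kPa

Pressure head ψ = h − z = 295.35 − 203.85 = 91.50 m.
P = ρgψ = 1159 × 9.81 × 91.50 = 1040336 Pa ≈ 1040 kPa.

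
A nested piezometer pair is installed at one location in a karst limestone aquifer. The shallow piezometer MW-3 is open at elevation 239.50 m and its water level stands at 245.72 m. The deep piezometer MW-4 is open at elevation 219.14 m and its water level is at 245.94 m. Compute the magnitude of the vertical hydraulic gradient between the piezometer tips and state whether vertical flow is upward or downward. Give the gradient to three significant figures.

|i_v| ≈ 0.0108; vertical flow is upward

Total head at MW-3: h = 245.72 m (water level in the standpipe).
Total head at MW-4: h = 245.94 m.
Δh = h(MW-3) − h(MW-4) = 245.72 − 245.94 = -0.22 m.
Vertical separation Δz = 239.50 − 219.14 = 20.36 m.
|i_v| = |Δh| / Δz = 0.22 / 20.36 = 0.0108.
Head is higher in the deep piezometer, so vertical flow is upward (discharge condition).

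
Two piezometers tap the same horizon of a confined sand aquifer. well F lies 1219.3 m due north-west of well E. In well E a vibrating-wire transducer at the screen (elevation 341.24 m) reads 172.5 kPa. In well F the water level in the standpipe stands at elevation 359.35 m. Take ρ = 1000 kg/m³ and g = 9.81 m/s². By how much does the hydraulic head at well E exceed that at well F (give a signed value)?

Pressure head at well E: ψ = P/(ρg) = 172.5×1000 / (1000 × 9.81) = 17.58 m.
Total head at well E: h = z + ψ = 341.24 + 17.58 = 358.82 m.
Total head at well F: h = 359.35 m (water level in the piezometer is the total head).
Head difference: h(well E) − h(well F) = 358.82 − 359.35 = -0.53 m.

Δh ≈ -0.53 m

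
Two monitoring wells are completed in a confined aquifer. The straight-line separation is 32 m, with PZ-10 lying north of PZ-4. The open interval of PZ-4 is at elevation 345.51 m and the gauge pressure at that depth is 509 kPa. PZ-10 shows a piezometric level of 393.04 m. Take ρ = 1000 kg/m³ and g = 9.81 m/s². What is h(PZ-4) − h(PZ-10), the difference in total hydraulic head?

Pressure head at PZ-4: ψ = P/(ρg) = 509×1000 / (1000 × 9.81) = 51.89 m.
Total head at PZ-4: h = z + ψ = 345.51 + 51.89 = 397.40 m.
Total head at PZ-10: h = 393.04 m (water level in the piezometer is the total head).
Head difference: h(PZ-4) − h(PZ-10) = 397.40 − 393.04 = 4.36 m.

Δh ≈ 4.36 m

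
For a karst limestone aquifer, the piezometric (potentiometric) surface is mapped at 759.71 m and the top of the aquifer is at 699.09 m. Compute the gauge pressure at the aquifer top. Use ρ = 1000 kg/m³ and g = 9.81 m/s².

P ≈ 595 kPa

Pressure head at the aquifer top: ψ = h − z = 759.71 − 699.09 = 60.62 m.
P = ρgψ = 1000 × 9.81 × 60.62 = 594682 Pa ≈ 595 kPa.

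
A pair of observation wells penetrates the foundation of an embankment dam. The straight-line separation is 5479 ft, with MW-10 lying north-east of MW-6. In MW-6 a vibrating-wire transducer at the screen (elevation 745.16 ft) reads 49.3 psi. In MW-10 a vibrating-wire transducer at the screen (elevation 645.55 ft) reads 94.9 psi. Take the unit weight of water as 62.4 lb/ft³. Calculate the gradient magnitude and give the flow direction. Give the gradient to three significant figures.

Pressure head at MW-6: ψ = 144·P/γ = 144 × 49.3 / 62.4 = 113.77 ft.
Total head at MW-6: h = z + ψ = 745.16 + 113.77 = 858.93 ft.
Pressure head at MW-10: ψ = 144·P/γ = 144 × 94.9 / 62.4 = 219.00 ft.
Total head at MW-10: h = z + ψ = 645.55 + 219.00 = 864.55 ft.
Head difference: h(MW-6) − h(MW-10) = 858.93 − 864.55 = -5.62 ft.
Hydraulic gradient: i = |Δh| / L = 5.62 / 5479 = 0.00103.
Flow is from higher to lower head: from MW-10 toward MW-6, i.e. toward the south-west.

i ≈ 0.00103; groundwater flows toward the south-west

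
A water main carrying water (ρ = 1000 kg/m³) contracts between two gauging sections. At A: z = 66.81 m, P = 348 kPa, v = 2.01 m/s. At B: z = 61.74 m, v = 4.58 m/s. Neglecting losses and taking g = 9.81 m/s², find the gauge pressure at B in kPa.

P₂ ≈ 389 kPa

Pressure head at A: ψ₁ = P₁/(ρg) = 348×1000 / (1000 × 9.81) = 35.47 m.
Velocity heads: v₁²/2g = 2.01²/19.62 = 0.206 m; v₂²/2g = 4.58²/19.62 = 1.069 m.
Total head H = z₁ + ψ₁ + v₁²/2g = 66.81 + 35.47 + 0.206 = 102.49 m.
ψ₂ = H − z₂ − v₂²/2g = 102.49 − 61.74 − 1.069 = 39.68 m.
P₂ = ρgψ₂ = 1000 × 9.81 × 39.68 ≈ 389 kPa.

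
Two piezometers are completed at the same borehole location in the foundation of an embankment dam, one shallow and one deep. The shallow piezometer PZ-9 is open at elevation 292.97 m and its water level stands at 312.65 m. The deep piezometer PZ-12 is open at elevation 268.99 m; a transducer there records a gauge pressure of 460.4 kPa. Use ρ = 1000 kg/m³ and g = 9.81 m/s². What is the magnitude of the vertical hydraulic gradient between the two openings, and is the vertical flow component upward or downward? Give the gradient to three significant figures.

Total head at PZ-9: h = 312.65 m (water level in the standpipe).
Pressure head at PZ-12: ψ = P/(ρg) = 460.4×1000 / (1000 × 9.81) = 46.93 m.
Total head at PZ-12: h = z + ψ = 268.99 + 46.93 = 315.92 m.
Δh = h(PZ-9) − h(PZ-12) = 312.65 − 315.92 = -3.27 m.
Vertical separation Δz = 292.97 − 268.99 = 23.98 m.
|i_v| = |Δh| / Δz = 3.27 / 23.98 = 0.136.
Head is higher in the deep piezometer, so vertical flow is upward (discharge condition).

|i_v| ≈ 0.136; vertical flow is upward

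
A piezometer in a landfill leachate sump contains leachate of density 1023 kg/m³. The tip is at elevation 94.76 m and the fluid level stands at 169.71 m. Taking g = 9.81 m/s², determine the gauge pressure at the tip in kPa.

P ≈ 752 kPa

Pressure head ψ = h − z = 169.71 − 94.76 = 74.95 m.
P = ρgψ = 1023 × 9.81 × 74.95 = 752170 Pa ≈ 752 kPa.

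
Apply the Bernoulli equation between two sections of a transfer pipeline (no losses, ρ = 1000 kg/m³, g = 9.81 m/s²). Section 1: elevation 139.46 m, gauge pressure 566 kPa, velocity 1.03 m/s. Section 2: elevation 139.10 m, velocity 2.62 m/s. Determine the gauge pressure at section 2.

Pressure head at 1: ψ₁ = P₁/(ρg) = 566×1000 / (1000 × 9.81) = 57.70 m.
Velocity heads: v₁²/2g = 1.03²/19.62 = 0.054 m; v₂²/2g = 2.62²/19.62 = 0.350 m.
Total head H = z₁ + ψ₁ + v₁²/2g = 139.46 + 57.70 + 0.054 = 197.21 m.
ψ₂ = H − z₂ − v₂²/2g = 197.21 − 139.10 − 0.350 = 57.76 m.
P₂ = ρgψ₂ = 1000 × 9.81 × 57.76 ≈ 567 kPa.

P₂ ≈ 567 kPa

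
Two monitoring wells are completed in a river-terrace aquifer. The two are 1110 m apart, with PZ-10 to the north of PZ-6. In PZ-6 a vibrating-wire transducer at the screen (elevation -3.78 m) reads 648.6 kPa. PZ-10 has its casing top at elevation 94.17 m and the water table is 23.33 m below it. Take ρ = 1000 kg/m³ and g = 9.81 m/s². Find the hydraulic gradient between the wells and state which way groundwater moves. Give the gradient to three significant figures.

i ≈ 0.00766; groundwater flows toward the south

Pressure head at PZ-6: ψ = P/(ρg) = 648.6×1000 / (1000 × 9.81) = 66.12 m.
Total head at PZ-6: h = z + ψ = -3.78 + 66.12 = 62.34 m.
Total head at PZ-10: h = 94.17 − 23.33 = 70.84 m.
Head difference: h(PZ-6) − h(PZ-10) = 62.34 − 70.84 = -8.50 m.
Hydraulic gradient: i = |Δh| / L = 8.50 / 1110 = 0.00766.
Flow is from higher to lower head: from PZ-10 toward PZ-6, i.e. toward the south.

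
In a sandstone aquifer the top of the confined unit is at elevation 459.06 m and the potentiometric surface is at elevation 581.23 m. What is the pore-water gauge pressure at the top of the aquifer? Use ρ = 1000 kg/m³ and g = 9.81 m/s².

P ≈ 1200 kPa

Pressure head at the aquifer top: ψ = h − z = 581.23 − 459.06 = 122.17 m.
P = ρgψ = 1000 × 9.81 × 122.17 = 1198488 Pa ≈ 1200 kPa.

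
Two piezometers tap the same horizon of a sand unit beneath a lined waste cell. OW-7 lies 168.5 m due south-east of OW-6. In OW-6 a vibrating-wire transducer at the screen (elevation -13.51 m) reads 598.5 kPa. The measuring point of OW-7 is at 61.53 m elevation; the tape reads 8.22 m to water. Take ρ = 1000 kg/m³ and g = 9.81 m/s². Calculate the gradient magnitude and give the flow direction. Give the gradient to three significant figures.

Pressure head at OW-6: ψ = P/(ρg) = 598.5×1000 / (1000 × 9.81) = 61.01 m.
Total head at OW-6: h = z + ψ = -13.51 + 61.01 = 47.50 m.
Total head at OW-7: h = 61.53 − 8.22 = 53.31 m.
Head difference: h(OW-6) − h(OW-7) = 47.50 − 53.31 = -5.81 m.
Hydraulic gradient: i = |Δh| / L = 5.81 / 168.5 = 0.0345.
Flow is from higher to lower head: from OW-7 toward OW-6, i.e. toward the north-west.

i ≈ 0.0345; groundwater flows toward the north-west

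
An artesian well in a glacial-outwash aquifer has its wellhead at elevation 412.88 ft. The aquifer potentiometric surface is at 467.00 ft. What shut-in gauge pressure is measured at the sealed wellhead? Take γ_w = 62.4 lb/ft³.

P ≈ 23.5 psi

Head above the cap: Δh = 467.00 − 412.88 = 54.12 ft.
P = γΔh/144 = 62.4 × 54.12 / 144 = 23.5 psi.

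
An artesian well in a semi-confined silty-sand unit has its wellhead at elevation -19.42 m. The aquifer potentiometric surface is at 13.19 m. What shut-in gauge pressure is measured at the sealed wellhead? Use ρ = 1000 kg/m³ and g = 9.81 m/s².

Head above the cap: Δh = 13.19 − (-19.42) = 32.61 m.
P = ρgΔh = 1000 × 9.81 × 32.61 = 319904 Pa ≈ 320 kPa.

P ≈ 320 kPa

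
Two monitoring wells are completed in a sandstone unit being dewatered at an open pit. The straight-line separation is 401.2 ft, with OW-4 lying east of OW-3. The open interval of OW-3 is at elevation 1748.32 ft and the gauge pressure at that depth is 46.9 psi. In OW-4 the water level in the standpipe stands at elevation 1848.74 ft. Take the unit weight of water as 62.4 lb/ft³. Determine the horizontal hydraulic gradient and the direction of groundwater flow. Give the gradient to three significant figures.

i ≈ 0.0195; groundwater flows toward the east

Pressure head at OW-3: ψ = 144·P/γ = 144 × 46.9 / 62.4 = 108.23 ft.
Total head at OW-3: h = z + ψ = 1748.32 + 108.23 = 1856.55 ft.
Total head at OW-4: h = 1848.74 ft (water level in the piezometer is the total head).
Head difference: h(OW-3) − h(OW-4) = 1856.55 − 1848.74 = 7.81 ft.
Hydraulic gradient: i = |Δh| / L = 7.81 / 401.2 = 0.0195.
Flow is from higher to lower head: from OW-3 toward OW-4, i.e. toward the east.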